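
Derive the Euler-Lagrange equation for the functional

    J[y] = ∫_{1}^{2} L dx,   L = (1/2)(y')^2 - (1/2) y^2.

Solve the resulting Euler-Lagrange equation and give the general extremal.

The Lagrangian is L = (1/2)(y')^2 - (1/2) y^2.
∂L/∂y = -y.
∂L/∂y' = y'.
The Euler-Lagrange equation d/dx(∂L/∂y') − ∂L/∂y = 0 becomes:
    y'' + y = 0
General solution: y(x) = A sin(x) + B cos(x), where A and B are arbitrary constants fixed by the endpoint conditions.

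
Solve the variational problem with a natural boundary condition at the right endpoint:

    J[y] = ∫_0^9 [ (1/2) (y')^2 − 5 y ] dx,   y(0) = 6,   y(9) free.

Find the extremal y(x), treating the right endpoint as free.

The Lagrangian L = (1/2) (y')^2 − 5 y gives
    ∂L/∂y = −5,   ∂L/∂y' = y'.
Euler-Lagrange: d/dx(y') − (−5) = 0, i.e. y'' + 5 = 0, so
    y(x) = −(5/2) x^2 + C1 x + C2.
Fixed left endpoint y(0) = 6 ⇒ C2 = 6.
The right endpoint x = 9 is free, so the natural (transversality) condition is ∂L/∂y' |_{x=9} = 0, i.e. y'(9) = 0.
Compute y'(x) = −5 x + C1, so y'(9) = −45 + C1 = 0 ⇒ C1 = 45.
Therefore the extremal is
    y(x) = −(5/2) x^2 + 45 x + 6.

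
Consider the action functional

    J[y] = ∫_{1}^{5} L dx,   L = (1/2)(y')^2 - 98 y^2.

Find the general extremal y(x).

The Lagrangian is L = (1/2)(y')^2 - 98 y^2.
∂L/∂y = -196y.
∂L/∂y' = y'.
The Euler-Lagrange equation d/dx(∂L/∂y') − ∂L/∂y = 0 becomes:
    y'' + 196 y = 0
General solution: y(x) = A sin(14x) + B cos(14x), where A and B are arbitrary constants fixed by the endpoint conditions.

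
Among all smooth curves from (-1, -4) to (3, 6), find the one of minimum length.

Arc-length functional: J[y] = ∫ sqrt(1 + (y')^2) dx.
Lagrangian L = sqrt(1 + (y')^2) has no explicit y dependence, so ∂L/∂y = 0 and the Euler-Lagrange equation gives
    d/dx( y' / sqrt(1 + (y')^2) ) = 0  ⇒  y' / sqrt(1 + (y')^2) = const.
Hence y' is constant, so y(x) is affine.
Fitting the endpoints (-1, -4) and (3, 6):
    slope m = (6 − (-4)) / (3 − (-1)) = 5/2,
    intercept c = (-4) − m·(-1) = -3/2.
Extremal: y(x) = (5/2) x - 3/2.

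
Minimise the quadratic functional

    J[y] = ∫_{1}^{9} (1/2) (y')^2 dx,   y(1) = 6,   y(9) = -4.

The Lagrangian is L = (1/2) (y')^2.
Compute ∂L/∂y = 0, ∂L/∂y' = y'.
The Euler-Lagrange equation d/dx(∂L/∂y') − ∂L/∂y = 0 reduces to
    y'' = 0.
Its general solution is
    y(x) = A x + B,
with A, B fixed by the endpoint conditions.
Applying the endpoint conditions y(1) = 6 and y(9) = -4: solve A·1 + B = 6 and A·9 + B = -4. Subtracting gives A(9 − 1) = -4 − 6, so A = -5/4, and B = 6 − A·1 = 29/4. Therefore
    y(x) = (-5/4) x + 29/4.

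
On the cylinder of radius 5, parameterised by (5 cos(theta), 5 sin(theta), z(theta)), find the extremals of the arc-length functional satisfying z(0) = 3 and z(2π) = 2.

Parameterise the cylinder of radius R = 5 as
    r(θ) = (5 cos θ, 5 sin θ, z(θ)).
The arc-length element is
    ds = sqrt(25 + (dz/dθ)^2) dθ,
so the Lagrangian is L = sqrt(25 + z'^2).
L depends on z' only, not on z or θ, so ∂L/∂z = 0 and
    ∂L/∂z' = z' / sqrt(25 + z'^2).
The Euler-Lagrange equation gives
    d/dθ( z' / sqrt(25 + z'^2) ) = 0,
so z' is constant. Integrating once:
    z(θ) = a θ + b,
a helix on the cylinder (a straight line when the cylinder is unrolled). The constants a, b are determined by the endpoint conditions.
With endpoint conditions z(0) = 3 and z(2π) = 2: from z(0) = b we get b = 3, and a·2π + 3 = 2 gives a = -1/(2π), so
    z(θ) = (-1/(2π)) θ + 3.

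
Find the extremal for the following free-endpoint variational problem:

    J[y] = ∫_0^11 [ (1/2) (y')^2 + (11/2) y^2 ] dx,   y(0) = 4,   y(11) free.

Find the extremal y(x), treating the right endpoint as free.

The Lagrangian L = (1/2) (y')^2 + (11/2) y^2 gives
    ∂L/∂y = 11 y,   ∂L/∂y' = y'.
Euler-Lagrange: y'' − 11 y = 0.
With k = sqrt(11), the general solution is
    y(x) = A cosh(sqrt(11) x) + B sinh(sqrt(11) x).
Fixed left endpoint y(0) = 4 ⇒ A = 4.
The right endpoint x = 11 is free, so the natural (transversality) condition is ∂L/∂y' |_{x=11} = 0, i.e. y'(11) = 0.
Compute y'(x) = A k sinh(k x) + B k cosh(k x), so
    y'(11) = A k sinh(k·11) + B k cosh(k·11) = 0
    ⇒ B = −A tanh(k·11) = − 4 tanh(sqrt(11)·11).
Therefore the extremal is
    y(x) = 4 cosh(sqrt(11) x) − 4 tanh(sqrt(11)·11) sinh(sqrt(11) x).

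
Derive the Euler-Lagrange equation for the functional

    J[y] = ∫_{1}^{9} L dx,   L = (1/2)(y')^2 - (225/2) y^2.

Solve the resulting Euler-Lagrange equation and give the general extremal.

The Lagrangian is L = (1/2)(y')^2 - (225/2) y^2.
∂L/∂y = -225y.
∂L/∂y' = y'.
The Euler-Lagrange equation d/dx(∂L/∂y') − ∂L/∂y = 0 becomes:
    y'' + 225 y = 0
General solution: y(x) = A sin(15x) + B cos(15x), where A and B are arbitrary constants fixed by the endpoint conditions.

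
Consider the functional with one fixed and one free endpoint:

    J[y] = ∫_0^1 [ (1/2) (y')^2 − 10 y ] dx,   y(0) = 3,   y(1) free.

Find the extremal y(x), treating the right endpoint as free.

The Lagrangian L = (1/2) (y')^2 − 10 y gives
    ∂L/∂y = −10,   ∂L/∂y' = y'.
Euler-Lagrange: d/dx(y') − (−10) = 0, i.e. y'' + 10 = 0, so
    y(x) = −(10/2) x^2 + C1 x + C2.
Fixed left endpoint y(0) = 3 ⇒ C2 = 3.
The right endpoint x = 1 is free, so the natural (transversality) condition is ∂L/∂y' |_{x=1} = 0, i.e. y'(1) = 0.
Compute y'(x) = −10 x + C1, so y'(1) = −10 + C1 = 0 ⇒ C1 = 10.
Therefore the extremal is
    y(x) = −5 x^2 + 10 x + 3.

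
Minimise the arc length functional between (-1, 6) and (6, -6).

Arc-length functional: J[y] = ∫ sqrt(1 + (y')^2) dx.
Lagrangian L = sqrt(1 + (y')^2) has no explicit y dependence, so ∂L/∂y = 0 and the Euler-Lagrange equation gives
    d/dx( y' / sqrt(1 + (y')^2) ) = 0  ⇒  y' / sqrt(1 + (y')^2) = const.
Hence y' is constant, so y(x) is affine.
Fitting the endpoints (-1, 6) and (6, -6):
    slope m = ((-6) − 6) / (6 − (-1)) = -12/7,
    intercept c = 6 − m·(-1) = 30/7.
Extremal: y(x) = (-12/7) x + 30/7.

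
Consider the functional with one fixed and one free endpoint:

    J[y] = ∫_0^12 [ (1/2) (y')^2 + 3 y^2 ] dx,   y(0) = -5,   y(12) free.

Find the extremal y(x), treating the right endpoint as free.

The Lagrangian L = (1/2) (y')^2 + 3 y^2 gives
    ∂L/∂y = 6 y,   ∂L/∂y' = y'.
Euler-Lagrange: y'' − 6 y = 0.
With k = sqrt(6), the general solution is
    y(x) = A cosh(sqrt(6) x) + B sinh(sqrt(6) x).
Fixed left endpoint y(0) = -5 ⇒ A = -5.
The right endpoint x = 12 is free, so the natural (transversality) condition is ∂L/∂y' |_{x=12} = 0, i.e. y'(12) = 0.
Compute y'(x) = A k sinh(k x) + B k cosh(k x), so
    y'(12) = A k sinh(k·12) + B k cosh(k·12) = 0
    ⇒ B = −A tanh(k·12) = 5 tanh(sqrt(6)·12).
Therefore the extremal is
    y(x) = −5 cosh(sqrt(6) x) + 5 tanh(sqrt(6)·12) sinh(sqrt(6) x).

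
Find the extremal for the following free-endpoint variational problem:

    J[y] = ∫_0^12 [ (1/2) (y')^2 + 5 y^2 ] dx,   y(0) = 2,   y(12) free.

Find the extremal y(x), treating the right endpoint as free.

The Lagrangian L = (1/2) (y')^2 + 5 y^2 gives
    ∂L/∂y = 10 y,   ∂L/∂y' = y'.
Euler-Lagrange: y'' − 10 y = 0.
With k = sqrt(10), the general solution is
    y(x) = A cosh(sqrt(10) x) + B sinh(sqrt(10) x).
Fixed left endpoint y(0) = 2 ⇒ A = 2.
The right endpoint x = 12 is free, so the natural (transversality) condition is ∂L/∂y' |_{x=12} = 0, i.e. y'(12) = 0.
Compute y'(x) = A k sinh(k x) + B k cosh(k x), so
    y'(12) = A k sinh(k·12) + B k cosh(k·12) = 0
    ⇒ B = −A tanh(k·12) = − 2 tanh(sqrt(10)·12).
Therefore the extremal is
    y(x) = 2 cosh(sqrt(10) x) − 2 tanh(sqrt(10)·12) sinh(sqrt(10) x).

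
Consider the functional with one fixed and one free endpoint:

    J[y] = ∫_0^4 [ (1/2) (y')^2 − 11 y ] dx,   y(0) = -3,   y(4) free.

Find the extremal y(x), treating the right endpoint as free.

The Lagrangian L = (1/2) (y')^2 − 11 y gives
    ∂L/∂y = −11,   ∂L/∂y' = y'.
Euler-Lagrange: d/dx(y') − (−11) = 0, i.e. y'' + 11 = 0, so
    y(x) = −(11/2) x^2 + C1 x + C2.
Fixed left endpoint y(0) = -3 ⇒ C2 = -3.
The right endpoint x = 4 is free, so the natural (transversality) condition is ∂L/∂y' |_{x=4} = 0, i.e. y'(4) = 0.
Compute y'(x) = −11 x + C1, so y'(4) = −44 + C1 = 0 ⇒ C1 = 44.
Therefore the extremal is
    y(x) = −(11/2) x^2 + 44 x − 3.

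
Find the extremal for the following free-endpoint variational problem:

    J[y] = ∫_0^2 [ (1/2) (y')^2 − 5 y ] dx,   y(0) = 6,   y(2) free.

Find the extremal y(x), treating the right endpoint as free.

The Lagrangian L = (1/2) (y')^2 − 5 y gives
    ∂L/∂y = −5,   ∂L/∂y' = y'.
Euler-Lagrange: d/dx(y') − (−5) = 0, i.e. y'' + 5 = 0, so
    y(x) = −(5/2) x^2 + C1 x + C2.
Fixed left endpoint y(0) = 6 ⇒ C2 = 6.
The right endpoint x = 2 is free, so the natural (transversality) condition is ∂L/∂y' |_{x=2} = 0, i.e. y'(2) = 0.
Compute y'(x) = −5 x + C1, so y'(2) = −10 + C1 = 0 ⇒ C1 = 10.
Therefore the extremal is
    y(x) = −(5/2) x^2 + 10 x + 6.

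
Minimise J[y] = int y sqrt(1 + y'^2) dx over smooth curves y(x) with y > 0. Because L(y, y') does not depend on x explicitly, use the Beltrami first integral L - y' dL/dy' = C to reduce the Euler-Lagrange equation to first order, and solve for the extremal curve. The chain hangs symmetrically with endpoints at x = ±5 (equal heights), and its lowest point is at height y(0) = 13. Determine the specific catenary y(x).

The Lagrangian L(y, y') = y sqrt(1 + y'^2) has no explicit x dependence, so the Beltrami identity applies:
    L − y' ∂L/∂y' = C.
Compute ∂L/∂y' = y · y' / sqrt(1 + y'^2). Then
    L − y' ∂L/∂y'
    = y sqrt(1 + y'^2) − y · y'^2 / sqrt(1 + y'^2)
    = y (1 + y'^2 − y'^2) / sqrt(1 + y'^2)
    = y / sqrt(1 + y'^2) = C.
Squaring gives y^2 = C^2 (1 + y'^2), i.e.
    y'^2 = y^2 / C^2 − 1.
Separating variables,
    dy / sqrt(y^2 − C^2) = dx / C,
and integrating gives arccosh(y / C) = (x − a)/C, so
    y(x) = C cosh((x − a)/C),
the catenary. The constants C and a are fixed by the two endpoint conditions (and, for the hanging-chain problem, the length constraint selects C).
Now fit the given data. The endpoints x = ±5 are symmetric at equal height, so the catenary is even about its minimum: a = 0 and y(x) = C cosh(x/C). The lowest point is y(0) = C cosh(0) = C, and we are told y(0) = 13, so C = 13. Therefore
    y(x) = 13 cosh(x/13),
and at the endpoints
    y(±5) = 13 cosh(5/13).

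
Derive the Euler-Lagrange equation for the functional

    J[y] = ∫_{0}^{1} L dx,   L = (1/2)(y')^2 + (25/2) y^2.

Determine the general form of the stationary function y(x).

The Lagrangian is L = (1/2)(y')^2 + (25/2) y^2.
∂L/∂y = 25y.
∂L/∂y' = y'.
The Euler-Lagrange equation d/dx(∂L/∂y') − ∂L/∂y = 0 becomes:
    y'' - 25 y = 0
General solution: y(x) = A e^(5x) + B e^(-5x), where A and B are arbitrary constants fixed by the endpoint conditions.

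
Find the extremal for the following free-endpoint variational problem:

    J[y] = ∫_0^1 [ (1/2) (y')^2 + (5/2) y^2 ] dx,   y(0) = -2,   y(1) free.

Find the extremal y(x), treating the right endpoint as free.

The Lagrangian L = (1/2) (y')^2 + (5/2) y^2 gives
    ∂L/∂y = 5 y,   ∂L/∂y' = y'.
Euler-Lagrange: y'' − 5 y = 0.
With k = sqrt(5), the general solution is
    y(x) = A cosh(sqrt(5) x) + B sinh(sqrt(5) x).
Fixed left endpoint y(0) = -2 ⇒ A = -2.
The right endpoint x = 1 is free, so the natural (transversality) condition is ∂L/∂y' |_{x=1} = 0, i.e. y'(1) = 0.
Compute y'(x) = A k sinh(k x) + B k cosh(k x), so
    y'(1) = A k sinh(k·1) + B k cosh(k·1) = 0
    ⇒ B = −A tanh(k·1) = 2 tanh(sqrt(5)·1).
Therefore the extremal is
    y(x) = −2 cosh(sqrt(5) x) + 2 tanh(sqrt(5)·1) sinh(sqrt(5) x).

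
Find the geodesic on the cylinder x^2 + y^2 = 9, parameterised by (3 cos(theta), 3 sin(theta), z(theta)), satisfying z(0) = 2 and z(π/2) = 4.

Parameterise the cylinder of radius R = 3 as
    r(θ) = (3 cos θ, 3 sin θ, z(θ)).
The arc-length element is
    ds = sqrt(9 + (dz/dθ)^2) dθ,
so the Lagrangian is L = sqrt(9 + z'^2).
L depends on z' only, not on z or θ, so ∂L/∂z = 0 and
    ∂L/∂z' = z' / sqrt(9 + z'^2).
The Euler-Lagrange equation gives
    d/dθ( z' / sqrt(9 + z'^2) ) = 0,
so z' is constant. Integrating once:
    z(θ) = a θ + b,
a helix on the cylinder (a straight line when the cylinder is unrolled). The constants a, b are determined by the endpoint conditions.
With endpoint conditions z(0) = 2 and z(π/2) = 4: from z(0) = b we get b = 2, and a·π/2 + 2 = 4 gives a = 4/π, so
    z(θ) = (4/π) θ + 2.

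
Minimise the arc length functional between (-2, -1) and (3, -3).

Arc-length functional: J[y] = ∫ sqrt(1 + (y')^2) dx.
Lagrangian L = sqrt(1 + (y')^2) has no explicit y dependence, so ∂L/∂y = 0 and the Euler-Lagrange equation gives
    d/dx( y' / sqrt(1 + (y')^2) ) = 0  ⇒  y' / sqrt(1 + (y')^2) = const.
Hence y' is constant, so y(x) is affine.
Fitting the endpoints (-2, -1) and (3, -3):
    slope m = ((-3) − (-1)) / (3 − (-2)) = -2/5,
    intercept c = (-1) − m·(-2) = -9/5.
Extremal: y(x) = (-2/5) x - 9/5.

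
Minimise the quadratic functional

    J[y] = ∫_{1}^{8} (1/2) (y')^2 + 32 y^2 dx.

The Lagrangian is L = (1/2) (y')^2 + 32 y^2.
Compute ∂L/∂y = 64y, ∂L/∂y' = y'.
The Euler-Lagrange equation d/dx(∂L/∂y') − ∂L/∂y = 0 reduces to
    y'' − 64 y = 0.
Its general solution is
    y(x) = A e^(8x) + B e^(−8x),
with A, B fixed by the endpoint conditions.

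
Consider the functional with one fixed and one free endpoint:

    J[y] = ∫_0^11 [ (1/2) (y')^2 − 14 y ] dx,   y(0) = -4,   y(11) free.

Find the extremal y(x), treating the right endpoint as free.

The Lagrangian L = (1/2) (y')^2 − 14 y gives
    ∂L/∂y = −14,   ∂L/∂y' = y'.
Euler-Lagrange: d/dx(y') − (−14) = 0, i.e. y'' + 14 = 0, so
    y(x) = −(14/2) x^2 + C1 x + C2.
Fixed left endpoint y(0) = -4 ⇒ C2 = -4.
The right endpoint x = 11 is free, so the natural (transversality) condition is ∂L/∂y' |_{x=11} = 0, i.e. y'(11) = 0.
Compute y'(x) = −14 x + C1, so y'(11) = −154 + C1 = 0 ⇒ C1 = 154.
Therefore the extremal is
    y(x) = −7 x^2 + 154 x − 4.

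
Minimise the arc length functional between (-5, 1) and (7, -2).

Arc-length functional: J[y] = ∫ sqrt(1 + (y')^2) dx.
Lagrangian L = sqrt(1 + (y')^2) has no explicit y dependence, so ∂L/∂y = 0 and the Euler-Lagrange equation gives
    d/dx( y' / sqrt(1 + (y')^2) ) = 0  ⇒  y' / sqrt(1 + (y')^2) = const.
Hence y' is constant, so y(x) is affine.
Fitting the endpoints (-5, 1) and (7, -2):
    slope m = ((-2) − 1) / (7 − (-5)) = -1/4,
    intercept c = 1 − m·(-5) = -1/4.
Extremal: y(x) = (-1/4) x - 1/4.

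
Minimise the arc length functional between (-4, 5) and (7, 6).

Arc-length functional: J[y] = ∫ sqrt(1 + (y')^2) dx.
Lagrangian L = sqrt(1 + (y')^2) has no explicit y dependence, so ∂L/∂y = 0 and the Euler-Lagrange equation gives
    d/dx( y' / sqrt(1 + (y')^2) ) = 0  ⇒  y' / sqrt(1 + (y')^2) = const.
Hence y' is constant, so y(x) is affine.
Fitting the endpoints (-4, 5) and (7, 6):
    slope m = (6 − 5) / (7 − (-4)) = 1/11,
    intercept c = 5 − m·(-4) = 59/11.
Extremal: y(x) = (1/11) x + 59/11.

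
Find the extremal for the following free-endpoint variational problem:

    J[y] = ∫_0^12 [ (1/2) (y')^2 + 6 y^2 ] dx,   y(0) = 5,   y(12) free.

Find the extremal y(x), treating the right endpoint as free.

The Lagrangian L = (1/2) (y')^2 + 6 y^2 gives
    ∂L/∂y = 12 y,   ∂L/∂y' = y'.
Euler-Lagrange: y'' − 12 y = 0.
With k = sqrt(12), the general solution is
    y(x) = A cosh(sqrt(12) x) + B sinh(sqrt(12) x).
Fixed left endpoint y(0) = 5 ⇒ A = 5.
The right endpoint x = 12 is free, so the natural (transversality) condition is ∂L/∂y' |_{x=12} = 0, i.e. y'(12) = 0.
Compute y'(x) = A k sinh(k x) + B k cosh(k x), so
    y'(12) = A k sinh(k·12) + B k cosh(k·12) = 0
    ⇒ B = −A tanh(k·12) = − 5 tanh(sqrt(12)·12).
Therefore the extremal is
    y(x) = 5 cosh(sqrt(12) x) − 5 tanh(sqrt(12)·12) sinh(sqrt(12) x).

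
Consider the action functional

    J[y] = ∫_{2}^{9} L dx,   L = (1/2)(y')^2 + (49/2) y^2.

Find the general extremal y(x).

The Lagrangian is L = (1/2)(y')^2 + (49/2) y^2.
∂L/∂y = 49y.
∂L/∂y' = y'.
The Euler-Lagrange equation d/dx(∂L/∂y') − ∂L/∂y = 0 becomes:
    y'' - 49 y = 0
General solution: y(x) = A e^(7x) + B e^(-7x), where A and B are arbitrary constants fixed by the endpoint conditions.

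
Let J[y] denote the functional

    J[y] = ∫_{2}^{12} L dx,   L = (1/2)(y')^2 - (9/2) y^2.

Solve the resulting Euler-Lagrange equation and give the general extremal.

The Lagrangian is L = (1/2)(y')^2 - (9/2) y^2.
∂L/∂y = -9y.
∂L/∂y' = y'.
The Euler-Lagrange equation d/dx(∂L/∂y') − ∂L/∂y = 0 becomes:
    y'' + 9 y = 0
General solution: y(x) = A sin(3x) + B cos(3x), where A and B are arbitrary constants fixed by the endpoint conditions.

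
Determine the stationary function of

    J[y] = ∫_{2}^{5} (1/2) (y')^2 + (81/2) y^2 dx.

The Lagrangian is L = (1/2) (y')^2 + (81/2) y^2.
Compute ∂L/∂y = 81y, ∂L/∂y' = y'.
The Euler-Lagrange equation d/dx(∂L/∂y') − ∂L/∂y = 0 reduces to
    y'' − 81 y = 0.
Its general solution is
    y(x) = A e^(9x) + B e^(−9x),
with A, B fixed by the endpoint conditions.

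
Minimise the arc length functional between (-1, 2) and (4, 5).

Arc-length functional: J[y] = ∫ sqrt(1 + (y')^2) dx.
Lagrangian L = sqrt(1 + (y')^2) has no explicit y dependence, so ∂L/∂y = 0 and the Euler-Lagrange equation gives
    d/dx( y' / sqrt(1 + (y')^2) ) = 0  ⇒  y' / sqrt(1 + (y')^2) = const.
Hence y' is constant, so y(x) is affine.
Fitting the endpoints (-1, 2) and (4, 5):
    slope m = (5 − 2) / (4 − (-1)) = 3/5,
    intercept c = 2 − m·(-1) = 13/5.
Extremal: y(x) = (3/5) x + 13/5.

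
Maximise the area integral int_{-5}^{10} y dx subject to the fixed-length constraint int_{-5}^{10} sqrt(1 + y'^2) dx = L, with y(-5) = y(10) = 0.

Set up the augmented Lagrangian using a multiplier λ for the length constraint:
    F(y, y') = y − λ sqrt(1 + y'^2).
F has no explicit x dependence, so the Beltrami identity yields a first integral
    F − y' ∂F/∂y' = C.
Compute ∂F/∂y' = −λ y' / sqrt(1 + y'^2). Then
    y − λ sqrt(1 + y'^2) + λ y'^2 / sqrt(1 + y'^2) = C
    ⇒  y − λ / sqrt(1 + y'^2) = C.
Solving for y' and integrating gives
    (x − a)^2 + (y − b)^2 = λ^2,
a circular arc of radius λ. The constants a, b are determined by the endpoint conditions y(-5) = y(10) = 0, and λ is fixed implicitly by the length constraint
    ∫_{-5}^{10} sqrt(1 + y'^2) dx = L.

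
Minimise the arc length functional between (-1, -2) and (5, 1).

Arc-length functional: J[y] = ∫ sqrt(1 + (y')^2) dx.
Lagrangian L = sqrt(1 + (y')^2) has no explicit y dependence, so ∂L/∂y = 0 and the Euler-Lagrange equation gives
    d/dx( y' / sqrt(1 + (y')^2) ) = 0  ⇒  y' / sqrt(1 + (y')^2) = const.
Hence y' is constant, so y(x) is affine.
Fitting the endpoints (-1, -2) and (5, 1):
    slope m = (1 − (-2)) / (5 − (-1)) = 1/2,
    intercept c = (-2) − m·(-1) = -3/2.
Extremal: y(x) = (1/2) x - 3/2.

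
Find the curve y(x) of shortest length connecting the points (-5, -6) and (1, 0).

Arc-length functional: J[y] = ∫ sqrt(1 + (y')^2) dx.
Lagrangian L = sqrt(1 + (y')^2) has no explicit y dependence, so ∂L/∂y = 0 and the Euler-Lagrange equation gives
    d/dx( y' / sqrt(1 + (y')^2) ) = 0  ⇒  y' / sqrt(1 + (y')^2) = const.
Hence y' is constant, so y(x) is affine.
Fitting the endpoints (-5, -6) and (1, 0):
    slope m = (0 − (-6)) / (1 − (-5)) = 1,
    intercept c = (-6) − m·(-5) = -1.
Extremal: y(x) = x - 1.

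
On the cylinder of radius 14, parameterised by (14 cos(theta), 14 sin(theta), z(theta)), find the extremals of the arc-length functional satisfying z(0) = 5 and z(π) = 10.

Parameterise the cylinder of radius R = 14 as
    r(θ) = (14 cos θ, 14 sin θ, z(θ)).
The arc-length element is
    ds = sqrt(196 + (dz/dθ)^2) dθ,
so the Lagrangian is L = sqrt(196 + z'^2).
L depends on z' only, not on z or θ, so ∂L/∂z = 0 and
    ∂L/∂z' = z' / sqrt(196 + z'^2).
The Euler-Lagrange equation gives
    d/dθ( z' / sqrt(196 + z'^2) ) = 0,
so z' is constant. Integrating once:
    z(θ) = a θ + b,
a helix on the cylinder (a straight line when the cylinder is unrolled). The constants a, b are determined by the endpoint conditions.
With endpoint conditions z(0) = 5 and z(π) = 10: from z(0) = b we get b = 5, and a·π + 5 = 10 gives a = 5/π, so
    z(θ) = (5/π) θ + 5.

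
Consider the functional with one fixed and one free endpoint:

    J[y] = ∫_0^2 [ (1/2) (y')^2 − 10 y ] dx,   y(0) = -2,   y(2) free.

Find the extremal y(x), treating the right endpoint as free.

The Lagrangian L = (1/2) (y')^2 − 10 y gives
    ∂L/∂y = −10,   ∂L/∂y' = y'.
Euler-Lagrange: d/dx(y') − (−10) = 0, i.e. y'' + 10 = 0, so
    y(x) = −(10/2) x^2 + C1 x + C2.
Fixed left endpoint y(0) = -2 ⇒ C2 = -2.
The right endpoint x = 2 is free, so the natural (transversality) condition is ∂L/∂y' |_{x=2} = 0, i.e. y'(2) = 0.
Compute y'(x) = −10 x + C1, so y'(2) = −20 + C1 = 0 ⇒ C1 = 20.
Therefore the extremal is
    y(x) = −5 x^2 + 20 x − 2.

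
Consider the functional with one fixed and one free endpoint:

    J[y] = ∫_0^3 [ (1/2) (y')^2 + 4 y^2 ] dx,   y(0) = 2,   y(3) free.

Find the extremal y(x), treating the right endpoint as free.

The Lagrangian L = (1/2) (y')^2 + 4 y^2 gives
    ∂L/∂y = 8 y,   ∂L/∂y' = y'.
Euler-Lagrange: y'' − 8 y = 0.
With k = sqrt(8), the general solution is
    y(x) = A cosh(sqrt(8) x) + B sinh(sqrt(8) x).
Fixed left endpoint y(0) = 2 ⇒ A = 2.
The right endpoint x = 3 is free, so the natural (transversality) condition is ∂L/∂y' |_{x=3} = 0, i.e. y'(3) = 0.
Compute y'(x) = A k sinh(k x) + B k cosh(k x), so
    y'(3) = A k sinh(k·3) + B k cosh(k·3) = 0
    ⇒ B = −A tanh(k·3) = − 2 tanh(sqrt(8)·3).
Therefore the extremal is
    y(x) = 2 cosh(sqrt(8) x) − 2 tanh(sqrt(8)·3) sinh(sqrt(8) x).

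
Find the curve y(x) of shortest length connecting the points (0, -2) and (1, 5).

Arc-length functional: J[y] = ∫ sqrt(1 + (y')^2) dx.
Lagrangian L = sqrt(1 + (y')^2) has no explicit y dependence, so ∂L/∂y = 0 and the Euler-Lagrange equation gives
    d/dx( y' / sqrt(1 + (y')^2) ) = 0  ⇒  y' / sqrt(1 + (y')^2) = const.
Hence y' is constant, so y(x) is affine.
Fitting the endpoints (0, -2) and (1, 5):
    slope m = (5 − (-2)) / (1 − 0) = 7,
    intercept c = (-2) − m·0 = -2.
Extremal: y(x) = 7 x - 2.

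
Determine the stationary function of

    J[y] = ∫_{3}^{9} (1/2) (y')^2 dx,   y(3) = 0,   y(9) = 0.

The Lagrangian is L = (1/2) (y')^2.
Compute ∂L/∂y = 0, ∂L/∂y' = y'.
The Euler-Lagrange equation d/dx(∂L/∂y') − ∂L/∂y = 0 reduces to
    y'' = 0.
Its general solution is
    y(x) = A x + B,
with A, B fixed by the endpoint conditions.
Applying the endpoint conditions y(3) = 0 and y(9) = 0: solve A·3 + B = 0 and A·9 + B = 0. Subtracting gives A(9 − 3) = 0 − 0, so A = 0, and B = 0 − A·3 = 0. Therefore
    y(x) = 0.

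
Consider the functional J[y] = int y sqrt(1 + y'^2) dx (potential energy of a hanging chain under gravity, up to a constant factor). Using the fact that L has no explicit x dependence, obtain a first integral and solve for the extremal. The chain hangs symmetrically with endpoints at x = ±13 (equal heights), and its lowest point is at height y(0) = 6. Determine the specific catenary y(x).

The Lagrangian L(y, y') = y sqrt(1 + y'^2) has no explicit x dependence, so the Beltrami identity applies:
    L − y' ∂L/∂y' = C.
Compute ∂L/∂y' = y · y' / sqrt(1 + y'^2). Then
    L − y' ∂L/∂y'
    = y sqrt(1 + y'^2) − y · y'^2 / sqrt(1 + y'^2)
    = y (1 + y'^2 − y'^2) / sqrt(1 + y'^2)
    = y / sqrt(1 + y'^2) = C.
Squaring gives y^2 = C^2 (1 + y'^2), i.e.
    y'^2 = y^2 / C^2 − 1.
Separating variables,
    dy / sqrt(y^2 − C^2) = dx / C,
and integrating gives arccosh(y / C) = (x − a)/C, so
    y(x) = C cosh((x − a)/C),
the catenary. The constants C and a are fixed by the two endpoint conditions (and, for the hanging-chain problem, the length constraint selects C).
Now fit the given data. The endpoints x = ±13 are symmetric at equal height, so the catenary is even about its minimum: a = 0 and y(x) = C cosh(x/C). The lowest point is y(0) = C cosh(0) = C, and we are told y(0) = 6, so C = 6. Therefore
    y(x) = 6 cosh(x/6),
and at the endpoints
    y(±13) = 6 cosh(13/6).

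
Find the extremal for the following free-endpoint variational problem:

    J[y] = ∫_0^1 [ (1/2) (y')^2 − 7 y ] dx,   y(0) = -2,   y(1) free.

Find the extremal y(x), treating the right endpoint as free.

The Lagrangian L = (1/2) (y')^2 − 7 y gives
    ∂L/∂y = −7,   ∂L/∂y' = y'.
Euler-Lagrange: d/dx(y') − (−7) = 0, i.e. y'' + 7 = 0, so
    y(x) = −(7/2) x^2 + C1 x + C2.
Fixed left endpoint y(0) = -2 ⇒ C2 = -2.
The right endpoint x = 1 is free, so the natural (transversality) condition is ∂L/∂y' |_{x=1} = 0, i.e. y'(1) = 0.
Compute y'(x) = −7 x + C1, so y'(1) = −7 + C1 = 0 ⇒ C1 = 7.
Therefore the extremal is
    y(x) = −(7/2) x^2 + 7 x − 2.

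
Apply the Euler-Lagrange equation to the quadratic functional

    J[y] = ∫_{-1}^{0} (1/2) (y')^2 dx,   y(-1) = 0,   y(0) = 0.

The Lagrangian is L = (1/2) (y')^2.
Compute ∂L/∂y = 0, ∂L/∂y' = y'.
The Euler-Lagrange equation d/dx(∂L/∂y') − ∂L/∂y = 0 reduces to
    y'' = 0.
Its general solution is
    y(x) = A x + B,
with A, B fixed by the endpoint conditions.
Applying the endpoint conditions y(-1) = 0 and y(0) = 0: solve A·-1 + B = 0 and A·0 + B = 0. Subtracting gives A(0 − -1) = 0 − 0, so A = 0, and B = 0 − A·-1 = 0. Therefore
    y(x) = 0.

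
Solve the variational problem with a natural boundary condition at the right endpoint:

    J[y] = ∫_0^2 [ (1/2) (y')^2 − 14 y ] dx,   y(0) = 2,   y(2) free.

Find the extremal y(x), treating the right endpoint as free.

The Lagrangian L = (1/2) (y')^2 − 14 y gives
    ∂L/∂y = −14,   ∂L/∂y' = y'.
Euler-Lagrange: d/dx(y') − (−14) = 0, i.e. y'' + 14 = 0, so
    y(x) = −(14/2) x^2 + C1 x + C2.
Fixed left endpoint y(0) = 2 ⇒ C2 = 2.
The right endpoint x = 2 is free, so the natural (transversality) condition is ∂L/∂y' |_{x=2} = 0, i.e. y'(2) = 0.
Compute y'(x) = −14 x + C1, so y'(2) = −28 + C1 = 0 ⇒ C1 = 28.
Therefore the extremal is
    y(x) = −7 x^2 + 28 x + 2.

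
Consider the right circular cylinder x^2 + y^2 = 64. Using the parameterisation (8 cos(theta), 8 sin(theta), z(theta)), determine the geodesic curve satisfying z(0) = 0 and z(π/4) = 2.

Parameterise the cylinder of radius R = 8 as
    r(θ) = (8 cos θ, 8 sin θ, z(θ)).
The arc-length element is
    ds = sqrt(64 + (dz/dθ)^2) dθ,
so the Lagrangian is L = sqrt(64 + z'^2).
L depends on z' only, not on z or θ, so ∂L/∂z = 0 and
    ∂L/∂z' = z' / sqrt(64 + z'^2).
The Euler-Lagrange equation gives
    d/dθ( z' / sqrt(64 + z'^2) ) = 0,
so z' is constant. Integrating once:
    z(θ) = a θ + b,
a helix on the cylinder (a straight line when the cylinder is unrolled). The constants a, b are determined by the endpoint conditions.
With endpoint conditions z(0) = 0 and z(π/4) = 2: from z(0) = b we get b = 0, and a·π/4 + 0 = 2 gives a = 8/π, so
    z(θ) = (8/π) θ.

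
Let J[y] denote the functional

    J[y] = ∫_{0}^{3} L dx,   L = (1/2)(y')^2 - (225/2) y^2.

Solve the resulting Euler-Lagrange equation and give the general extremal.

The Lagrangian is L = (1/2)(y')^2 - (225/2) y^2.
∂L/∂y = -225y.
∂L/∂y' = y'.
The Euler-Lagrange equation d/dx(∂L/∂y') − ∂L/∂y = 0 becomes:
    y'' + 225 y = 0
General solution: y(x) = A sin(15x) + B cos(15x), where A and B are arbitrary constants fixed by the endpoint conditions.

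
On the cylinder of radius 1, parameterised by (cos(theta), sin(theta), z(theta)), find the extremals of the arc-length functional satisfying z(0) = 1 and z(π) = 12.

Parameterise the cylinder of radius R = 1 as
    r(θ) = (cos θ, sin θ, z(θ)).
The arc-length element is
    ds = sqrt(1 + (dz/dθ)^2) dθ,
so the Lagrangian is L = sqrt(1 + z'^2).
L depends on z' only, not on z or θ, so ∂L/∂z = 0 and
    ∂L/∂z' = z' / sqrt(1 + z'^2).
The Euler-Lagrange equation gives
    d/dθ( z' / sqrt(1 + z'^2) ) = 0,
so z' is constant. Integrating once:
    z(θ) = a θ + b,
a helix on the cylinder (a straight line when the cylinder is unrolled). The constants a, b are determined by the endpoint conditions.
With endpoint conditions z(0) = 1 and z(π) = 12: from z(0) = b we get b = 1, and a·π + 1 = 12 gives a = 11/π, so
    z(θ) = (11/π) θ + 1.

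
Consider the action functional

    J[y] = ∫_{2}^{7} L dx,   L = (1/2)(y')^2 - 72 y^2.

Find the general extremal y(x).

The Lagrangian is L = (1/2)(y')^2 - 72 y^2.
∂L/∂y = -144y.
∂L/∂y' = y'.
The Euler-Lagrange equation d/dx(∂L/∂y') − ∂L/∂y = 0 becomes:
    y'' + 144 y = 0
General solution: y(x) = A sin(12x) + B cos(12x), where A and B are arbitrary constants fixed by the endpoint conditions.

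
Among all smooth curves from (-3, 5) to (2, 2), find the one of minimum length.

Arc-length functional: J[y] = ∫ sqrt(1 + (y')^2) dx.
Lagrangian L = sqrt(1 + (y')^2) has no explicit y dependence, so ∂L/∂y = 0 and the Euler-Lagrange equation gives
    d/dx( y' / sqrt(1 + (y')^2) ) = 0  ⇒  y' / sqrt(1 + (y')^2) = const.
Hence y' is constant, so y(x) is affine.
Fitting the endpoints (-3, 5) and (2, 2):
    slope m = (2 − 5) / (2 − (-3)) = -3/5,
    intercept c = 5 − m·(-3) = 16/5.
Extremal: y(x) = (-3/5) x + 16/5.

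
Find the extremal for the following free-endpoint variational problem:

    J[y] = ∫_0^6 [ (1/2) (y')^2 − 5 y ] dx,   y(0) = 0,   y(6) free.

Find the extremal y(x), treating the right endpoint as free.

The Lagrangian L = (1/2) (y')^2 − 5 y gives
    ∂L/∂y = −5,   ∂L/∂y' = y'.
Euler-Lagrange: d/dx(y') − (−5) = 0, i.e. y'' + 5 = 0, so
    y(x) = −(5/2) x^2 + C1 x + C2.
Fixed left endpoint y(0) = 0 ⇒ C2 = 0.
The right endpoint x = 6 is free, so the natural (transversality) condition is ∂L/∂y' |_{x=6} = 0, i.e. y'(6) = 0.
Compute y'(x) = −5 x + C1, so y'(6) = −30 + C1 = 0 ⇒ C1 = 30.
Therefore the extremal is
    y(x) = −(5/2) x^2 + 30 x.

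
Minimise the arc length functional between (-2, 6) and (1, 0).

Arc-length functional: J[y] = ∫ sqrt(1 + (y')^2) dx.
Lagrangian L = sqrt(1 + (y')^2) has no explicit y dependence, so ∂L/∂y = 0 and the Euler-Lagrange equation gives
    d/dx( y' / sqrt(1 + (y')^2) ) = 0  ⇒  y' / sqrt(1 + (y')^2) = const.
Hence y' is constant, so y(x) is affine.
Fitting the endpoints (-2, 6) and (1, 0):
    slope m = (0 − 6) / (1 − (-2)) = -2,
    intercept c = 6 − m·(-2) = 2.
Extremal: y(x) = -2 x + 2.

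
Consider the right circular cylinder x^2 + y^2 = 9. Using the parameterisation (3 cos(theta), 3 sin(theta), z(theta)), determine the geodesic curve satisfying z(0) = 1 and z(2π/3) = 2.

Parameterise the cylinder of radius R = 3 as
    r(θ) = (3 cos θ, 3 sin θ, z(θ)).
The arc-length element is
    ds = sqrt(9 + (dz/dθ)^2) dθ,
so the Lagrangian is L = sqrt(9 + z'^2).
L depends on z' only, not on z or θ, so ∂L/∂z = 0 and
    ∂L/∂z' = z' / sqrt(9 + z'^2).
The Euler-Lagrange equation gives
    d/dθ( z' / sqrt(9 + z'^2) ) = 0,
so z' is constant. Integrating once:
    z(θ) = a θ + b,
a helix on the cylinder (a straight line when the cylinder is unrolled). The constants a, b are determined by the endpoint conditions.
With endpoint conditions z(0) = 1 and z(2π/3) = 2: from z(0) = b we get b = 1, and a·2π/3 + 1 = 2 gives a = 3/(2π), so
    z(θ) = (3/(2π)) θ + 1.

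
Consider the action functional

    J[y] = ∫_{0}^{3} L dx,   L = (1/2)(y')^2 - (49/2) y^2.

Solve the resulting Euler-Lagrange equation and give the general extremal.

The Lagrangian is L = (1/2)(y')^2 - (49/2) y^2.
∂L/∂y = -49y.
∂L/∂y' = y'.
The Euler-Lagrange equation d/dx(∂L/∂y') − ∂L/∂y = 0 becomes:
    y'' + 49 y = 0
General solution: y(x) = A sin(7x) + B cos(7x), where A and B are arbitrary constants fixed by the endpoint conditions.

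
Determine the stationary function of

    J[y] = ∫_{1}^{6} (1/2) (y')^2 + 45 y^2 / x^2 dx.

The Lagrangian is L = (1/2) (y')^2 + 45 y^2 / x^2.
Compute ∂L/∂y = 90y/x^2, ∂L/∂y' = y'.
The Euler-Lagrange equation d/dx(∂L/∂y') − ∂L/∂y = 0 reduces to
    y'' − 90/x^2 · y = 0  (x > 0).
Its general solution is
    y(x) = A x^10 + B x^(-9),
with A, B fixed by the endpoint conditions.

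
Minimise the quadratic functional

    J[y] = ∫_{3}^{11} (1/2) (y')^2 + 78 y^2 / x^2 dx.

The Lagrangian is L = (1/2) (y')^2 + 78 y^2 / x^2.
Compute ∂L/∂y = 156y/x^2, ∂L/∂y' = y'.
The Euler-Lagrange equation d/dx(∂L/∂y') − ∂L/∂y = 0 reduces to
    y'' − 156/x^2 · y = 0  (x > 0).
Its general solution is
    y(x) = A x^13 + B x^(-12),
with A, B fixed by the endpoint conditions.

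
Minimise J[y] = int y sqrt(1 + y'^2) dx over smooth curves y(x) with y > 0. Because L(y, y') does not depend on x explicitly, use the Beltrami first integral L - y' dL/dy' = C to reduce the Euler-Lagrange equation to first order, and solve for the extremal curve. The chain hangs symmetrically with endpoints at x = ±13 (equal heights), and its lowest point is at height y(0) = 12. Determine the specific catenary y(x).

The Lagrangian L(y, y') = y sqrt(1 + y'^2) has no explicit x dependence, so the Beltrami identity applies:
    L − y' ∂L/∂y' = C.
Compute ∂L/∂y' = y · y' / sqrt(1 + y'^2). Then
    L − y' ∂L/∂y'
    = y sqrt(1 + y'^2) − y · y'^2 / sqrt(1 + y'^2)
    = y (1 + y'^2 − y'^2) / sqrt(1 + y'^2)
    = y / sqrt(1 + y'^2) = C.
Squaring gives y^2 = C^2 (1 + y'^2), i.e.
    y'^2 = y^2 / C^2 − 1.
Separating variables,
    dy / sqrt(y^2 − C^2) = dx / C,
and integrating gives arccosh(y / C) = (x − a)/C, so
    y(x) = C cosh((x − a)/C),
the catenary. The constants C and a are fixed by the two endpoint conditions (and, for the hanging-chain problem, the length constraint selects C).
Now fit the given data. The endpoints x = ±13 are symmetric at equal height, so the catenary is even about its minimum: a = 0 and y(x) = C cosh(x/C). The lowest point is y(0) = C cosh(0) = C, and we are told y(0) = 12, so C = 12. Therefore
    y(x) = 12 cosh(x/12),
and at the endpoints
    y(±13) = 12 cosh(13/12).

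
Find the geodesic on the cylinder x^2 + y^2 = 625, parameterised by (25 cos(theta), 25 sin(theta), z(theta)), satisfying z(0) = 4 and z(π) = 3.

Parameterise the cylinder of radius R = 25 as
    r(θ) = (25 cos θ, 25 sin θ, z(θ)).
The arc-length element is
    ds = sqrt(625 + (dz/dθ)^2) dθ,
so the Lagrangian is L = sqrt(625 + z'^2).
L depends on z' only, not on z or θ, so ∂L/∂z = 0 and
    ∂L/∂z' = z' / sqrt(625 + z'^2).
The Euler-Lagrange equation gives
    d/dθ( z' / sqrt(625 + z'^2) ) = 0,
so z' is constant. Integrating once:
    z(θ) = a θ + b,
a helix on the cylinder (a straight line when the cylinder is unrolled). The constants a, b are determined by the endpoint conditions.
With endpoint conditions z(0) = 4 and z(π) = 3: from z(0) = b we get b = 4, and a·π + 4 = 3 gives a = -1/π, so
    z(θ) = (-1/π) θ + 4.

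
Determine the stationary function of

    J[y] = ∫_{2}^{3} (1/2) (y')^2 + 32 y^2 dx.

The Lagrangian is L = (1/2) (y')^2 + 32 y^2.
Compute ∂L/∂y = 64y, ∂L/∂y' = y'.
The Euler-Lagrange equation d/dx(∂L/∂y') − ∂L/∂y = 0 reduces to
    y'' − 64 y = 0.
Its general solution is
    y(x) = A e^(8x) + B e^(−8x),
with A, B fixed by the endpoint conditions.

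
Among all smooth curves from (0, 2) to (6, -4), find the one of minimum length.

Arc-length functional: J[y] = ∫ sqrt(1 + (y')^2) dx.
Lagrangian L = sqrt(1 + (y')^2) has no explicit y dependence, so ∂L/∂y = 0 and the Euler-Lagrange equation gives
    d/dx( y' / sqrt(1 + (y')^2) ) = 0  ⇒  y' / sqrt(1 + (y')^2) = const.
Hence y' is constant, so y(x) is affine.
Fitting the endpoints (0, 2) and (6, -4):
    slope m = ((-4) − 2) / (6 − 0) = -1,
    intercept c = 2 − m·0 = 2.
Extremal: y(x) = -x + 2.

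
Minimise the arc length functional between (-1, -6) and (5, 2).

Arc-length functional: J[y] = ∫ sqrt(1 + (y')^2) dx.
Lagrangian L = sqrt(1 + (y')^2) has no explicit y dependence, so ∂L/∂y = 0 and the Euler-Lagrange equation gives
    d/dx( y' / sqrt(1 + (y')^2) ) = 0  ⇒  y' / sqrt(1 + (y')^2) = const.
Hence y' is constant, so y(x) is affine.
Fitting the endpoints (-1, -6) and (5, 2):
    slope m = (2 − (-6)) / (5 − (-1)) = 4/3,
    intercept c = (-6) − m·(-1) = -14/3.
Extremal: y(x) = (4/3) x - 14/3.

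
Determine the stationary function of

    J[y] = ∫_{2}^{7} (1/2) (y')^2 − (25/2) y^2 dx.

The Lagrangian is L = (1/2) (y')^2 − (25/2) y^2.
Compute ∂L/∂y = -25y, ∂L/∂y' = y'.
The Euler-Lagrange equation d/dx(∂L/∂y') − ∂L/∂y = 0 reduces to
    y'' + 25 y = 0.
Its general solution is
    y(x) = A sin(5x) + B cos(5x),
with A, B fixed by the endpoint conditions.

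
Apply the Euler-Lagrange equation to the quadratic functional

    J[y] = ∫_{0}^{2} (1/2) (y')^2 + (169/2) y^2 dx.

The Lagrangian is L = (1/2) (y')^2 + (169/2) y^2.
Compute ∂L/∂y = 169y, ∂L/∂y' = y'.
The Euler-Lagrange equation d/dx(∂L/∂y') − ∂L/∂y = 0 reduces to
    y'' − 169 y = 0.
Its general solution is
    y(x) = A e^(13x) + B e^(−13x),
with A, B fixed by the endpoint conditions.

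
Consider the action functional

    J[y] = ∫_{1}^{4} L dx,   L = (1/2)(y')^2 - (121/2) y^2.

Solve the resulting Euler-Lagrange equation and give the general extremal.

The Lagrangian is L = (1/2)(y')^2 - (121/2) y^2.
∂L/∂y = -121y.
∂L/∂y' = y'.
The Euler-Lagrange equation d/dx(∂L/∂y') − ∂L/∂y = 0 becomes:
    y'' + 121 y = 0
General solution: y(x) = A sin(11x) + B cos(11x), where A and B are arbitrary constants fixed by the endpoint conditions.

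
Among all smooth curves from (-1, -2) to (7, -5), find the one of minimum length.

Arc-length functional: J[y] = ∫ sqrt(1 + (y')^2) dx.
Lagrangian L = sqrt(1 + (y')^2) has no explicit y dependence, so ∂L/∂y = 0 and the Euler-Lagrange equation gives
    d/dx( y' / sqrt(1 + (y')^2) ) = 0  ⇒  y' / sqrt(1 + (y')^2) = const.
Hence y' is constant, so y(x) is affine.
Fitting the endpoints (-1, -2) and (7, -5):
    slope m = ((-5) − (-2)) / (7 − (-1)) = -3/8,
    intercept c = (-2) − m·(-1) = -19/8.
Extremal: y(x) = (-3/8) x - 19/8.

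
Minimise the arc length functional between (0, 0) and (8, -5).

Arc-length functional: J[y] = ∫ sqrt(1 + (y')^2) dx.
Lagrangian L = sqrt(1 + (y')^2) has no explicit y dependence, so ∂L/∂y = 0 and the Euler-Lagrange equation gives
    d/dx( y' / sqrt(1 + (y')^2) ) = 0  ⇒  y' / sqrt(1 + (y')^2) = const.
Hence y' is constant, so y(x) is affine.
Fitting the endpoints (0, 0) and (8, -5):
    slope m = ((-5) − 0) / (8 − 0) = -5/8,
    intercept c = 0 − m·0 = 0.
Extremal: y(x) = (-5/8) x.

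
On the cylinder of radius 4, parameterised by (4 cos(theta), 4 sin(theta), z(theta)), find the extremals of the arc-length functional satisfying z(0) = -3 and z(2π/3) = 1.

Parameterise the cylinder of radius R = 4 as
    r(θ) = (4 cos θ, 4 sin θ, z(θ)).
The arc-length element is
    ds = sqrt(16 + (dz/dθ)^2) dθ,
so the Lagrangian is L = sqrt(16 + z'^2).
L depends on z' only, not on z or θ, so ∂L/∂z = 0 and
    ∂L/∂z' = z' / sqrt(16 + z'^2).
The Euler-Lagrange equation gives
    d/dθ( z' / sqrt(16 + z'^2) ) = 0,
so z' is constant. Integrating once:
    z(θ) = a θ + b,
a helix on the cylinder (a straight line when the cylinder is unrolled). The constants a, b are determined by the endpoint conditions.
With endpoint conditions z(0) = -3 and z(2π/3) = 1: from z(0) = b we get b = -3, and a·2π/3 + -3 = 1 gives a = 6/π, so
    z(θ) = (6/π) θ − 3.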